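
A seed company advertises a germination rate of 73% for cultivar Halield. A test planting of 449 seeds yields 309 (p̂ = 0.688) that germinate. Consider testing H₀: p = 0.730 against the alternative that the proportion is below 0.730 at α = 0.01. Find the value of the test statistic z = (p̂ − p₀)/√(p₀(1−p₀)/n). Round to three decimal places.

z = -1.995

p̂ = 309/449 = 0.68820.
Standard error under H₀: √(0.73×0.27/449) = 0.02095.
z = (0.68820 − 0.73)/0.02095 = -0.04180/0.02095 = -1.995.
p-value = P(Z < -1.995) ≈ 0.0230, so at α = 0.01 we fail to reject H₀.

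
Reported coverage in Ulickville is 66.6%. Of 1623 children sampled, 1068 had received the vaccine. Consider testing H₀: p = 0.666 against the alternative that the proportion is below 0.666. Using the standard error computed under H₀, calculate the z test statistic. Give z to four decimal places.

p̂ = 1068/1623 ≈ 0.6580407.
SE = √(p₀(1−p₀)/n) = √(0.22244/1623) = 0.0117071.
z = (0.6580407 − 0.666)/0.0117071 = -0.0079593/0.0117071 = -0.6799.
p-value = P(Z < -0.680) ≈ 0.2483.

z = -0.6799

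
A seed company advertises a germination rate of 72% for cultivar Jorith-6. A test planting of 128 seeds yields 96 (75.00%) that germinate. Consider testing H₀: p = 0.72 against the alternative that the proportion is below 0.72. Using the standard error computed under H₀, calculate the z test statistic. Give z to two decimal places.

p̂ = 96/128 ≈ 0.7500.
Under H₀, SE = √(0.72·0.28/128) = √(0.001575) = 0.0397.
z = (0.7500 − 0.72)/0.0397 = 0.0300/0.0397 = 0.76.

z = 0.76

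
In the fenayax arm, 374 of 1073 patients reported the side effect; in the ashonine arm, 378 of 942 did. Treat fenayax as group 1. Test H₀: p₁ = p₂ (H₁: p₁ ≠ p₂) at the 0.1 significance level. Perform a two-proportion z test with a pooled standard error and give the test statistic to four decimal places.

p̂₁ = 374/1073 ≈ 0.348555, p̂₂ = 378/942 ≈ 0.401274.
Pooled p̂ = (374+378)/(1073+942) = 752/2015 = 0.373201.
SE = √(p̂(1−p̂)(1/n₁+1/n₂)) = √(0.373201·0.626799·0.00199354) = √(0.000466332) = 0.021595.
z = (0.348555 − 0.401274)/0.021595 = -0.052719/0.021595 = -2.4413.
p-value = 2·P(Z > 2.441) ≈ 0.0146; since p < α = 0.1, reject H₀.

z = -2.4413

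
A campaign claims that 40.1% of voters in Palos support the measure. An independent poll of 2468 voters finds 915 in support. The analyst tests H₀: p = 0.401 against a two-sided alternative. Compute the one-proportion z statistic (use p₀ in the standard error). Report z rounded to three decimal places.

p̂ = 915/2468 ≈ 0.370746.
Under H₀, SE = √(0.401·0.599/2468) = √(9.73254e-05) = 0.009865.
z = (0.370746 − 0.401)/0.009865 = -0.030254/0.009865 = -3.067.
p-value = 2·P(Z > 3.067) ≈ 0.0022.

z = -3.067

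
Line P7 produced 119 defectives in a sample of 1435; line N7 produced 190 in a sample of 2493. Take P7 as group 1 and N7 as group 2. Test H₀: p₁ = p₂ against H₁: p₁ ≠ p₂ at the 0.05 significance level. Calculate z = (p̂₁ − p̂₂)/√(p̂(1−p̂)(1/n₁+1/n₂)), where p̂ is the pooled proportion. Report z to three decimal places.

z = 0.753

p̂₁ = 119/1435 ≈ 0.08293, p̂₂ = 190/2493 ≈ 0.07621.
Pooled p̂ = (119+190)/(1435+2493) = 309/3928 = 0.07867.
SE = √(p̂(1−p̂)(1/n₁+1/n₂)) = √(0.07867·0.92133·0.00109799) = √(7.95795e-05) = 0.00892.
z = (0.08293 − 0.07621)/0.00892 = 0.00672/0.00892 = 0.753.
Two-sided p-value ≈ 2·Φ(−0.753) = 0.4517, so at α = 0.05 we fail to reject H₀.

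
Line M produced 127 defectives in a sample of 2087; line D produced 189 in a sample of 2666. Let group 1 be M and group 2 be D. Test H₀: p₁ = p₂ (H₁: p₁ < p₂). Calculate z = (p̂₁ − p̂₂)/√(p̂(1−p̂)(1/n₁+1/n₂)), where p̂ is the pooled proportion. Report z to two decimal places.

p̂₁ = 127/2087 = 0.06085, p̂₂ = 189/2666 = 0.07089.
Pooled p̂ = (127+189)/(2087+2666) = 316/4753 = 0.06648.
SE = √(0.0620642 × 0.00085425) = 0.00728.
z = (0.06085 − 0.07089)/0.00728 = -0.01004/0.00728 = -1.38.

z = -1.38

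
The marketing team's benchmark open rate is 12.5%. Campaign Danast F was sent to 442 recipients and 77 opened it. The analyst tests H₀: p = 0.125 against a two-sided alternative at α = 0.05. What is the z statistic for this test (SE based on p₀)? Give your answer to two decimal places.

z = 3.13

p̂ = 77/442 = 0.1742.
Under H₀, SE = √(0.125·0.875/442) = √(0.000247455) = 0.0157.
z = (0.1742 − 0.125)/0.0157 = 0.0492/0.0157 = 3.13.
Two-sided p-value ≈ 2·Φ(−3.128) = 0.0018; since p < α = 0.05, reject H₀.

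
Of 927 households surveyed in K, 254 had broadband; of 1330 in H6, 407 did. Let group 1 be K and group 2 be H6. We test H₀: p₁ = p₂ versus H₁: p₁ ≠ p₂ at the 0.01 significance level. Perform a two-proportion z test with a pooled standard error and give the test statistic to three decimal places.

p̂₁ = 254/927 = 0.274002, p̂₂ = 407/1330 = 0.306015.
Pooled p̂ = (254+407)/(927+1330) = 661/2257 = 0.292867.
SE = √(0.207096 × 0.00183063) = 0.019471.
z = (0.274002 − 0.306015)/0.019471 = -0.032013/0.019471 = -1.644.
p-value = 2·P(Z > 1.644) ≈ 0.1001. With α = 0.01, fail to reject H₀.

z = -1.644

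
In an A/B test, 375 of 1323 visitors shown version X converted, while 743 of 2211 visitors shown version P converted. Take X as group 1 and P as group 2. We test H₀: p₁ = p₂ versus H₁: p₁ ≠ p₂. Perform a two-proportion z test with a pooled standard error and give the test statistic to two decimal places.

z = -3.25

p̂₁ = 375/1323 = 0.2834, p̂₂ = 743/2211 = 0.3360.
Pooled p̂ = (375+743)/(1323+2211) = 1118/3534 = 0.3164.
SE = √(p̂(1−p̂)(1/n₁+1/n₂)) = √(0.3164·0.6836·0.00120814) = √(0.00026129) = 0.0162.
z = (0.2834 − 0.3360)/0.0162 = -0.0526/0.0162 = -3.25.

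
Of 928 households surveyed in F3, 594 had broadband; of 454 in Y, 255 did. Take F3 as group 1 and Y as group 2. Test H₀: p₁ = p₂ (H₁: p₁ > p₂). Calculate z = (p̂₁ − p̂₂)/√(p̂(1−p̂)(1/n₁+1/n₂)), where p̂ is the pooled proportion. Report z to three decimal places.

z = 2.813

p̂₁ = 594/928 = 0.64009, p̂₂ = 255/454 = 0.56167.
Pooled p̂ = (594+255)/(928+454) = 849/1382 = 0.61433.
SE = √(p̂(1−p̂)(1/n₁+1/n₂)) = √(0.61433·0.38567·0.00328023) = √(0.000777183) = 0.02788.
z = (0.64009 − 0.56167)/0.02788 = 0.07842/0.02788 = 2.813.
p-value = P(Z > 2.813) ≈ 0.0025.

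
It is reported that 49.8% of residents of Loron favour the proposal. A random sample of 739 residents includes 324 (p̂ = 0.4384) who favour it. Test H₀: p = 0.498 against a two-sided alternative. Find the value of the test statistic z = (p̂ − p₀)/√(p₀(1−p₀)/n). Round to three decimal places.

p̂ = 324/739 = 0.43843.
SE = √(p₀(1−p₀)/n) = √(0.25/739) = 0.01839.
z = (0.43843 − 0.498)/0.01839 = -0.05957/0.01839 = -3.239.

z = -3.239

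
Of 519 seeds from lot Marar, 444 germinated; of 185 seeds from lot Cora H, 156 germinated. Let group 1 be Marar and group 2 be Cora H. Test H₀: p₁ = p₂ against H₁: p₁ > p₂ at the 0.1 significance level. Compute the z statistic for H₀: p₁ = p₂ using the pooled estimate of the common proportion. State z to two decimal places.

p̂₁ = 444/519 ≈ 0.8555, p̂₂ = 156/185 ≈ 0.8432.
Pooled p̂ = (444+156)/(519+185) = 600/704 = 0.8523.
SE = √(0.125904 × 0.00733219) = 0.0304.
z = (0.8555 − 0.8432)/0.0304 = 0.0123/0.0304 = 0.40.
p-value = P(Z > 0.403) ≈ 0.3434, so at α = 0.1 we fail to reject H₀.

z = 0.40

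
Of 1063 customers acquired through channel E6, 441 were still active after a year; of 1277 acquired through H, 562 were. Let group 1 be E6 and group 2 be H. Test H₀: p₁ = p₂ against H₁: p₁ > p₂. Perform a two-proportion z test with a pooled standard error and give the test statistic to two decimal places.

z = -1.23

p̂₁ = 441/1063 = 0.4149, p̂₂ = 562/1277 = 0.4401.
Pooled p̂ = (441+562)/(1063+1277) = 1003/2340 = 0.4286.
SE = √(p̂(1−p̂)(1/n₁+1/n₂)) = √(0.4286·0.5714·0.00172382) = √(0.000422175) = 0.0205.
z = (0.4149 − 0.4401)/0.0205 = -0.0252/0.0205 = -1.23.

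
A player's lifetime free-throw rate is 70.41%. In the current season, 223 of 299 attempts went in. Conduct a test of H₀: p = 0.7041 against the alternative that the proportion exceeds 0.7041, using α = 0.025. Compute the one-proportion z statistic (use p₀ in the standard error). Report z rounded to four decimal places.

z = 1.5805

p̂ = 223/299 ≈ 0.7458194.
Under H₀, SE = √(0.7041·0.2959/299) = √(0.0006968) = 0.0263970.
z = (0.7458194 − 0.7041)/0.0263970 = 0.0417194/0.0263970 = 1.5805.
p-value = P(Z > 1.580) ≈ 0.0570, so at α = 0.025 we fail to reject H₀.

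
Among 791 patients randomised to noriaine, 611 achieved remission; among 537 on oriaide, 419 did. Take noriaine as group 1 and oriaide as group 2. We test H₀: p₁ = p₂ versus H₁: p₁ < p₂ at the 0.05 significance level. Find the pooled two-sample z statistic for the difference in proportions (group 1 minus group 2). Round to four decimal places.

z = -0.3353

p̂₁ = 611/791 = 0.772440, p̂₂ = 419/537 = 0.780261.
Pooled p̂ = (611+419)/(791+537) = 1030/1328 = 0.775602.
SE = √(0.174043 × 0.00312642) = 0.023327.
z = (0.772440 − 0.780261)/0.023327 = -0.007821/0.023327 = -0.3353.
p-value = P(Z < -0.335) ≈ 0.3687. With α = 0.05, fail to reject H₀.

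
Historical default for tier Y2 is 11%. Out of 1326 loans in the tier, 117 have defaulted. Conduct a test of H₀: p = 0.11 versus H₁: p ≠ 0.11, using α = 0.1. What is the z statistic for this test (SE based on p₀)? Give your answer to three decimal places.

p̂ = 117/1326 ≈ 0.08824.
SE = √(p₀(1−p₀)/n) = √(0.0979/1326) = 0.00859.
z = (0.08824 − 0.11)/0.00859 = -0.02176/0.00859 = -2.533.
Two-sided p-value ≈ 2·Φ(−2.533) = 0.0113, so at α = 0.1 we reject H₀.

z = -2.533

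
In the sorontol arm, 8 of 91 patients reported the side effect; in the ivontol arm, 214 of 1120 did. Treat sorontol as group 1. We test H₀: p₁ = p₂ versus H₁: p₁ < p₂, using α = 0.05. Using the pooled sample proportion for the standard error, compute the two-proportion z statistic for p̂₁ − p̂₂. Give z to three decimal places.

p̂₁ = 8/91 ≈ 0.08791, p̂₂ = 214/1120 ≈ 0.19107.
Pooled p̂ = (8+214)/(91+1120) = 222/1211 = 0.18332.
SE = √(0.149714 × 0.0118819) = 0.04218.
z = (0.08791 − 0.19107)/0.04218 = -0.10316/0.04218 = -2.446.
p-value = P(Z < -2.446) ≈ 0.0072; since p < α = 0.05, reject H₀.

z = -2.446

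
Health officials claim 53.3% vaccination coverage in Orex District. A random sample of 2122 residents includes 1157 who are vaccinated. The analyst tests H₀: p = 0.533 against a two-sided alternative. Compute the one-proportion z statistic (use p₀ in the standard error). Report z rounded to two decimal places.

z = 1.13

p̂ = 1157/2122 = 0.5452.
SE = √(p₀(1−p₀)/n) = √(0.24891/2122) = 0.0108.
z = (0.5452 − 0.533)/0.0108 = 0.0122/0.0108 = 1.13.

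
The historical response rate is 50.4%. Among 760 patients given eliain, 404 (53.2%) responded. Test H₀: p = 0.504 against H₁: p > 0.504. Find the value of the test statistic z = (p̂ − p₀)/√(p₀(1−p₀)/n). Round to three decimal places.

z = 1.521

p̂ = 404/760 = 0.531579.
Under H₀, SE = √(0.504·0.496/760) = √(0.000328926) = 0.018136.
z = (0.531579 − 0.504)/0.018136 = 0.027579/0.018136 = 1.521.
p-value = P(Z > 1.521) ≈ 0.0642.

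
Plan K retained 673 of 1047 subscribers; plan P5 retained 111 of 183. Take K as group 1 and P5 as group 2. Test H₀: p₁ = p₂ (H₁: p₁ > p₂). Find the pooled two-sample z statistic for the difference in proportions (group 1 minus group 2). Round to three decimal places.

z = 0.941

p̂₁ = 673/1047 ≈ 0.64279, p̂₂ = 111/183 ≈ 0.60656.
Pooled p̂ = (673+111)/(1047+183) = 784/1230 = 0.63740.
SE = √(0.231122 × 0.00641959) = 0.03852.
z = (0.64279 − 0.60656)/0.03852 = 0.03623/0.03852 = 0.941.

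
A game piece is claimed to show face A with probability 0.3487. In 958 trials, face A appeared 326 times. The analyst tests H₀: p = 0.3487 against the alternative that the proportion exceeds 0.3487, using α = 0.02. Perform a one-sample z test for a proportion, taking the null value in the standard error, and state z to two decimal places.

z = -0.55

p̂ = 326/958 ≈ 0.3403.
Standard error under H₀: √(0.3487×0.6513/958) = 0.0154.
z = (0.3403 − 0.3487)/0.0154 = -0.0084/0.0154 = -0.55.
p-value = P(Z > -0.546) ≈ 0.7075; since p > α = 0.02, fail to reject H₀.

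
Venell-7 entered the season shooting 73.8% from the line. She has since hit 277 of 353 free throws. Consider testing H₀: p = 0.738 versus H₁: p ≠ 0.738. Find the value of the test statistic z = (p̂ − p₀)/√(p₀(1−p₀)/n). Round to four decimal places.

p̂ = 277/353 ≈ 0.784703.
Under H₀, SE = √(0.738·0.262/353) = √(0.000547751) = 0.023404.
z = (0.784703 − 0.738)/0.023404 = 0.046703/0.023404 = 1.9955.

z = 1.9955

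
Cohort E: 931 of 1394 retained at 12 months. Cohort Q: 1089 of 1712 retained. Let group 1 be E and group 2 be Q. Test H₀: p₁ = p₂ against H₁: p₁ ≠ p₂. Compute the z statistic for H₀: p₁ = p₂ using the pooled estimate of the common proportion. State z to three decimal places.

z = 1.846

p̂₁ = 931/1394 = 0.667862, p̂₂ = 1089/1712 = 0.636098.
Pooled p̂ = (931+1089)/(1394+1712) = 2020/3106 = 0.650354.
SE = √(p̂(1−p̂)(1/n₁+1/n₂)) = √(0.650354·0.349646·0.00130147) = √(0.000295947) = 0.017203.
z = (0.667862 − 0.636098)/0.017203 = 0.031764/0.017203 = 1.846.
p-value = 2·P(Z > 1.846) ≈ 0.0648.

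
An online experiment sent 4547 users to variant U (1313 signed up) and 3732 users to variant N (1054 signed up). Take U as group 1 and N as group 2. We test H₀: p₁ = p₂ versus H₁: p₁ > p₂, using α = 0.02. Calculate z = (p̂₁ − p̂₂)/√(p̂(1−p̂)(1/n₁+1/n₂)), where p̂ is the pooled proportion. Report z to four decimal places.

p̂₁ = 1313/4547 = 0.2887618, p̂₂ = 1054/3732 = 0.2824223.
Pooled p̂ = (1313+1054)/(4547+3732) = 2367/8279 = 0.2859041.
SE = √(0.204163 × 0.000487878) = 0.0099803.
z = (0.2887618 − 0.2824223)/0.0099803 = 0.0063395/0.0099803 = 0.6352.
p-value = P(Z > 0.635) ≈ 0.2626; since p > α = 0.02, fail to reject H₀.

z = 0.6352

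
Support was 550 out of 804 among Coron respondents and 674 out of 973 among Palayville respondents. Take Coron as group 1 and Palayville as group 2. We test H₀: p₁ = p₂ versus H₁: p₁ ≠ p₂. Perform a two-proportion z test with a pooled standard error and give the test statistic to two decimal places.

z = -0.39

p̂₁ = 550/804 ≈ 0.6841, p̂₂ = 674/973 ≈ 0.6927.
Pooled p̂ = (550+674)/(804+973) = 1224/1777 = 0.6888.
SE = √(0.214354 × 0.00227153) = 0.0221.
z = (0.6841 − 0.6927)/0.0221 = -0.0086/0.0221 = -0.39.
p-value = 2·P(Z > 0.391) ≈ 0.6959.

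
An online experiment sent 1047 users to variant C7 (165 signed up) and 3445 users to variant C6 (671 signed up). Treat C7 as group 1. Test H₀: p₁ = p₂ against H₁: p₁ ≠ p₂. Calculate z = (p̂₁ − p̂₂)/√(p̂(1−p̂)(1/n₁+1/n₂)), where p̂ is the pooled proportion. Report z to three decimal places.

p̂₁ = 165/1047 = 0.157593, p̂₂ = 671/3445 = 0.194775.
Pooled p̂ = (165+671)/(1047+3445) = 836/4492 = 0.186109.
SE = √(0.151472 × 0.00124539) = 0.013735.
z = (0.157593 − 0.194775)/0.013735 = -0.037182/0.013735 = -2.707.
Two-sided p-value ≈ 2·Φ(−2.707) = 0.0068.

z = -2.707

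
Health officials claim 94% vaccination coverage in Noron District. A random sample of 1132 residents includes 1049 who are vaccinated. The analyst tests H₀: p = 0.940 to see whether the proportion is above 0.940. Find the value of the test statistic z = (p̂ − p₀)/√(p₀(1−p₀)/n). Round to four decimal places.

p̂ = 1049/1132 = 0.9266784.
Under H₀, SE = √(0.94·0.06/1132) = √(4.98233e-05) = 0.0070586.
z = (0.9266784 − 0.94)/0.0070586 = -0.0133216/0.0070586 = -1.8873.
p-value = P(Z > -1.887) ≈ 0.9704.

z = -1.8873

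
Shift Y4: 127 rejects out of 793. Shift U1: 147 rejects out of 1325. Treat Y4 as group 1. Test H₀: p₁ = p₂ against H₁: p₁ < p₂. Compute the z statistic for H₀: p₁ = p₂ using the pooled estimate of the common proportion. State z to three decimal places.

z = 3.266

p̂₁ = 127/793 = 0.160151, p̂₂ = 147/1325 = 0.110943.
Pooled p̂ = (127+147)/(793+1325) = 274/2118 = 0.129367.
SE = √(p̂(1−p̂)(1/n₁+1/n₂)) = √(0.129367·0.870633·0.00201575) = √(0.000227037) = 0.015068.
z = (0.160151 − 0.110943)/0.015068 = 0.049208/0.015068 = 3.266.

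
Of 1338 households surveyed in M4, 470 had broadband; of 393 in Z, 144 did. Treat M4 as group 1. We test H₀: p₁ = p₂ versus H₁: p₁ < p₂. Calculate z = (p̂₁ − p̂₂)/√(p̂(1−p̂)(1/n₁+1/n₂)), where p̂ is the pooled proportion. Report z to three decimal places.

p̂₁ = 470/1338 = 0.35127, p̂₂ = 144/393 = 0.36641.
Pooled p̂ = (470+144)/(1338+393) = 614/1731 = 0.35471.
SE = √(0.22889 × 0.00329191) = 0.02745.
z = (0.35127 − 0.36641)/0.02745 = -0.01514/0.02745 = -0.552.

z = -0.552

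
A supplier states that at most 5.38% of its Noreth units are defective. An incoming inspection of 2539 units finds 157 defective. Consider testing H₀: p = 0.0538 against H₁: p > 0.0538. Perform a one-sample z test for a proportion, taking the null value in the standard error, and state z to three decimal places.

p̂ = 157/2539 ≈ 0.06184.
SE = √(p₀(1−p₀)/n) = √(0.050906/2539) = 0.00448.
z = (0.06184 − 0.0538)/0.00448 = 0.00804/0.00448 = 1.795.
p-value = P(Z > 1.795) ≈ 0.0364.

z = 1.795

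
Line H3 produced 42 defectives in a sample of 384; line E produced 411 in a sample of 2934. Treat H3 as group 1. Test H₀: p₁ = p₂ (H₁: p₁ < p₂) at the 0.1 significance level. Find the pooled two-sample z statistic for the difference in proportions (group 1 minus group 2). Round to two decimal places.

p̂₁ = 42/384 = 0.1094, p̂₂ = 411/2934 = 0.1401.
Pooled p̂ = (42+411)/(384+2934) = 453/3318 = 0.1365.
SE = √(p̂(1−p̂)(1/n₁+1/n₂)) = √(0.1365·0.8635·0.002945) = √(0.00034718) = 0.0186.
z = (0.1094 − 0.1401)/0.0186 = -0.0307/0.0186 = -1.65.
p-value = P(Z < -1.648) ≈ 0.0497, so at α = 0.1 we reject H₀.

z = -1.65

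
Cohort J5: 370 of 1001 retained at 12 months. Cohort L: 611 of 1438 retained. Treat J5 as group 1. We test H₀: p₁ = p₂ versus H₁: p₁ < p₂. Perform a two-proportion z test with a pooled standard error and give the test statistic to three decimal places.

z = -2.738

p̂₁ = 370/1001 = 0.369630, p̂₂ = 611/1438 = 0.424896.
Pooled p̂ = (370+611)/(1001+1438) = 981/2439 = 0.402214.
SE = √(0.240438 × 0.00169441) = 0.020184.
z = (0.369630 − 0.424896)/0.020184 = -0.055266/0.020184 = -2.738.
p-value = P(Z < -2.738) ≈ 0.0031.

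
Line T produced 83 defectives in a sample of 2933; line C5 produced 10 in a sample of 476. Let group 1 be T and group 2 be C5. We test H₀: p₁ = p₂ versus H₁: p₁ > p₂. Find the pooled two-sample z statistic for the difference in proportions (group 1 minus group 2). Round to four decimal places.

z = 0.9057

p̂₁ = 83/2933 ≈ 0.028299, p̂₂ = 10/476 ≈ 0.021008.
Pooled p̂ = (83+10)/(2933+476) = 93/3409 = 0.027281.
SE = √(p̂(1−p̂)(1/n₁+1/n₂)) = √(0.027281·0.972719·0.00244179) = √(6.47965e-05) = 0.008050.
z = (0.028299 − 0.021008)/0.008050 = 0.007291/0.008050 = 0.9057.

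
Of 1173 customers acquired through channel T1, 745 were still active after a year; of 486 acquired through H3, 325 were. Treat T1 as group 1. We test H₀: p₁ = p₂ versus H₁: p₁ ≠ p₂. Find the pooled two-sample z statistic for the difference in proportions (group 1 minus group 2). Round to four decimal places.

z = -1.3016

p̂₁ = 745/1173 ≈ 0.635124, p̂₂ = 325/486 ≈ 0.668724.
Pooled p̂ = (745+325)/(1173+486) = 1070/1659 = 0.644967.
SE = √(p̂(1−p̂)(1/n₁+1/n₂)) = √(0.644967·0.355033·0.00291013) = √(0.000666375) = 0.025814.
z = (0.635124 − 0.668724)/0.025814 = -0.033600/0.025814 = -1.3016.
p-value = 2·P(Z > 1.302) ≈ 0.1930.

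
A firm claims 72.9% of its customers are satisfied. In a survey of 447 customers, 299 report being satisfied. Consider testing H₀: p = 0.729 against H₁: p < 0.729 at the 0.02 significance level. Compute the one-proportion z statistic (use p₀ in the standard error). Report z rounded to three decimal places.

z = -2.859

p̂ = 299/447 = 0.66890.
Under H₀, SE = √(0.729·0.271/447) = √(0.000441966) = 0.02102.
z = (0.66890 − 0.729)/0.02102 = -0.06010/0.02102 = -2.859.
p-value = P(Z < -2.859) ≈ 0.0021, so at α = 0.02 we reject H₀.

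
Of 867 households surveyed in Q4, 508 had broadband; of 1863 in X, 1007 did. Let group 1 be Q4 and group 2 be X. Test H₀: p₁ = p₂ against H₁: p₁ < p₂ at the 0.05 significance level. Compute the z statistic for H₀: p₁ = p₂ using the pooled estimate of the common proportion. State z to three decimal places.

z = 2.222

p̂₁ = 508/867 ≈ 0.58593, p̂₂ = 1007/1863 ≈ 0.54053.
Pooled p̂ = (508+1007)/(867+1863) = 1515/2730 = 0.55495.
SE = √(0.246981 × 0.00169017) = 0.02043.
z = (0.58593 − 0.54053)/0.02043 = 0.04540/0.02043 = 2.222.
p-value = P(Z < 2.222) ≈ 0.9869, so at α = 0.05 we fail to reject H₀.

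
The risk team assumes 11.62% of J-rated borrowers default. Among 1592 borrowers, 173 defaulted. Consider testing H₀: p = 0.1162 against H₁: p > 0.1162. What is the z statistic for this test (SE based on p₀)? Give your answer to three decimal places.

z = -0.938

p̂ = 173/1592 = 0.10867.
Standard error under H₀: √(0.1162×0.8838/1592) = 0.00803.
z = (0.10867 − 0.1162)/0.00803 = -0.00753/0.00803 = -0.938.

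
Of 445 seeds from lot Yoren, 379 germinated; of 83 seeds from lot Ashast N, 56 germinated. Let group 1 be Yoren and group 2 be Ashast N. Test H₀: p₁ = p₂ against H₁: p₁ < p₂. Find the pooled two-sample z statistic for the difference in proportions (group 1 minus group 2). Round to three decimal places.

z = 3.886

p̂₁ = 379/445 ≈ 0.85169, p̂₂ = 56/83 ≈ 0.67470.
Pooled p̂ = (379+56)/(445+83) = 435/528 = 0.82386.
SE = √(0.145112 × 0.0142954) = 0.04555.
z = (0.85169 − 0.67470)/0.04555 = 0.17699/0.04555 = 3.886.
p-value = P(Z < 3.886) ≈ 0.9999.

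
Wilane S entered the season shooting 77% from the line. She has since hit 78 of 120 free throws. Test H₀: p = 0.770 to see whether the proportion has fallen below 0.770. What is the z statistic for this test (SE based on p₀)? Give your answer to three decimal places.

p̂ = 78/120 ≈ 0.650000.
Under H₀, SE = √(0.77·0.23/120) = √(0.00147583) = 0.038417.
z = (0.650000 − 0.77)/0.038417 = -0.120000/0.038417 = -3.124.
p-value = P(Z < -3.124) ≈ 0.0009.

z = -3.124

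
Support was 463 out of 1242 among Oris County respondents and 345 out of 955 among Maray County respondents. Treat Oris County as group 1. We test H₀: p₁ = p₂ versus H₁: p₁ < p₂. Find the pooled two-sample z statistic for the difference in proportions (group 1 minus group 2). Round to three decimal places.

p̂₁ = 463/1242 = 0.37279, p̂₂ = 345/955 = 0.36126.
Pooled p̂ = (463+345)/(1242+955) = 808/2197 = 0.36777.
SE = √(p̂(1−p̂)(1/n₁+1/n₂)) = √(0.36777·0.63223·0.00185227) = √(0.000430684) = 0.02075.
z = (0.37279 − 0.36126)/0.02075 = 0.01153/0.02075 = 0.556.

z = 0.556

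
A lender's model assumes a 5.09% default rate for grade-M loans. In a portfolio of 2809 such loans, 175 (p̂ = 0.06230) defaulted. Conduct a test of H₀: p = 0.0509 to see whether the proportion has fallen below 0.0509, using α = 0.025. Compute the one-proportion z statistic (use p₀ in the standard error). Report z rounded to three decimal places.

p̂ = 175/2809 = 0.062300.
Under H₀, SE = √(0.0509·0.9491/2809) = √(1.7198e-05) = 0.004147.
z = (0.062300 − 0.0509)/0.004147 = 0.011400/0.004147 = 2.749.
p-value = P(Z < 2.749) ≈ 0.9970; since p > α = 0.025, fail to reject H₀.

z = 2.749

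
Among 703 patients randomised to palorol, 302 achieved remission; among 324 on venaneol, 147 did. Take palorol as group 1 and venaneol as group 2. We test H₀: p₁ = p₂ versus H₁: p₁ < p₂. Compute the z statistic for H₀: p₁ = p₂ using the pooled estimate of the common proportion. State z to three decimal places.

z = -0.724

p̂₁ = 302/703 = 0.42959, p̂₂ = 147/324 = 0.45370.
Pooled p̂ = (302+147)/(703+324) = 449/1027 = 0.43720.
SE = √(p̂(1−p̂)(1/n₁+1/n₂)) = √(0.43720·0.56280·0.00450889) = √(0.00110944) = 0.03331.
z = (0.42959 − 0.45370)/0.03331 = -0.02411/0.03331 = -0.724.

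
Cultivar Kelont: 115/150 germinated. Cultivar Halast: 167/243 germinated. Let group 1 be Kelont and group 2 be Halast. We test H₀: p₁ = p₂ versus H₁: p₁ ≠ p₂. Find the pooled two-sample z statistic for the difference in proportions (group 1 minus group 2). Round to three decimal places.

z = 1.699

p̂₁ = 115/150 = 0.76667, p̂₂ = 167/243 = 0.68724.
Pooled p̂ = (115+167)/(150+243) = 282/393 = 0.71756.
SE = √(0.202669 × 0.0107819) = 0.04675.
z = (0.76667 − 0.68724)/0.04675 = 0.07943/0.04675 = 1.699.
p-value = 2·P(Z > 1.699) ≈ 0.0893.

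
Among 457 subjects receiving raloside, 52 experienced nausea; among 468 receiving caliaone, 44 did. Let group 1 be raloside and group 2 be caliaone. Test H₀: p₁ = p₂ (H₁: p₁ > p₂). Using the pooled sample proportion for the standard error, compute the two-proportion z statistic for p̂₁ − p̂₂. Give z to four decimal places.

p̂₁ = 52/457 = 0.113786, p̂₂ = 44/468 = 0.094017.
Pooled p̂ = (52+44)/(457+468) = 96/925 = 0.103784.
SE = √(p̂(1−p̂)(1/n₁+1/n₂)) = √(0.103784·0.896216·0.00432494) = √(0.000402274) = 0.020057.
z = (0.113786 − 0.094017)/0.020057 = 0.019769/0.020057 = 0.9856.

z = 0.9856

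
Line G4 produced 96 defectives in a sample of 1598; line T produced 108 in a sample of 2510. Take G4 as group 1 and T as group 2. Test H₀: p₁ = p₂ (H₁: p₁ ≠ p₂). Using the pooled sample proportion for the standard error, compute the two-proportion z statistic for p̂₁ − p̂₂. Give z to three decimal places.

p̂₁ = 96/1598 = 0.060075, p̂₂ = 108/2510 = 0.043028.
Pooled p̂ = (96+108)/(1598+2510) = 204/4108 = 0.049659.
SE = √(0.0471932 × 0.00102419) = 0.006952.
z = (0.060075 − 0.043028)/0.006952 = 0.017047/0.006952 = 2.452.
Two-sided p-value ≈ 2·Φ(−2.452) = 0.0142.

z = 2.452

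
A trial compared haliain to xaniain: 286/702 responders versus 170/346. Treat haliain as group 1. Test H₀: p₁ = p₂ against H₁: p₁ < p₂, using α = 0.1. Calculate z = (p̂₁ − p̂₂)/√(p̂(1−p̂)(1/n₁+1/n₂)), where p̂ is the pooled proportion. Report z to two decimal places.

z = -2.58

p̂₁ = 286/702 ≈ 0.40741, p̂₂ = 170/346 ≈ 0.49133.
Pooled p̂ = (286+170)/(702+346) = 456/1048 = 0.43511.
SE = √(0.24579 × 0.00431467) = 0.03257.
z = (0.40741 − 0.49133)/0.03257 = -0.08392/0.03257 = -2.58.
p-value = P(Z < -2.577) ≈ 0.0050, so at α = 0.1 we reject H₀.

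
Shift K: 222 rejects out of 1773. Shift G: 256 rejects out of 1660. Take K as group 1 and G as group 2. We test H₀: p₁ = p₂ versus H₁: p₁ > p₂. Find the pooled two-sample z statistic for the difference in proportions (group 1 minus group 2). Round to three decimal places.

p̂₁ = 222/1773 = 0.125212, p̂₂ = 256/1660 = 0.154217.
Pooled p̂ = (222+256)/(1773+1660) = 478/3433 = 0.139237.
SE = √(0.11985 × 0.00116643) = 0.011824.
z = (0.125212 − 0.154217)/0.011824 = -0.029005/0.011824 = -2.453.
p-value = P(Z > -2.453) ≈ 0.9929.

z = -2.453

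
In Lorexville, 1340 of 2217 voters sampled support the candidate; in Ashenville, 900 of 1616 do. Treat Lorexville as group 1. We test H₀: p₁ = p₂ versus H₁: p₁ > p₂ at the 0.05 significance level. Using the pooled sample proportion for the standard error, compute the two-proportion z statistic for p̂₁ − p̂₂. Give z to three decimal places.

z = 2.946

p̂₁ = 1340/2217 = 0.60442, p̂₂ = 900/1616 = 0.55693.
Pooled p̂ = (1340+900)/(2217+1616) = 2240/3833 = 0.58440.
SE = √(p̂(1−p̂)(1/n₁+1/n₂)) = √(0.58440·0.41560·0.00106987) = √(0.000259847) = 0.01612.
z = (0.60442 − 0.55693)/0.01612 = 0.04749/0.01612 = 2.946.
p-value = P(Z > 2.946) ≈ 0.0016, so at α = 0.05 we reject H₀.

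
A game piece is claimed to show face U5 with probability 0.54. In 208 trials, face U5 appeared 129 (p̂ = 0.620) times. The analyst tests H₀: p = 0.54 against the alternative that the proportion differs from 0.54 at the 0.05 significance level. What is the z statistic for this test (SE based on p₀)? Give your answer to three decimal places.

p̂ = 129/208 ≈ 0.620192.
SE = √(p₀(1−p₀)/n) = √(0.2484/208) = 0.034558.
z = (0.620192 − 0.54)/0.034558 = 0.080192/0.034558 = 2.321.
p-value = 2·P(Z > 2.321) ≈ 0.0203. With α = 0.05, reject H₀.

z = 2.321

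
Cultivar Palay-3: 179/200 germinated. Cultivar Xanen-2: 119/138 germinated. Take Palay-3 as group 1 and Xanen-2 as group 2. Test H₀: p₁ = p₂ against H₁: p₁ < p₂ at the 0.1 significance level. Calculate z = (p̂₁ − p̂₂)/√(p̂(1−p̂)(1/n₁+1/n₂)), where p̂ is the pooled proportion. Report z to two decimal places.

z = 0.91

p̂₁ = 179/200 = 0.89500, p̂₂ = 119/138 = 0.86232.
Pooled p̂ = (179+119)/(200+138) = 298/338 = 0.88166.
SE = √(p̂(1−p̂)(1/n₁+1/n₂)) = √(0.88166·0.11834·0.0122464) = √(0.00127776) = 0.03575.
z = (0.89500 − 0.86232)/0.03575 = 0.03268/0.03575 = 0.91.
p-value = P(Z < 0.914) ≈ 0.8197, so at α = 0.1 we fail to reject H₀.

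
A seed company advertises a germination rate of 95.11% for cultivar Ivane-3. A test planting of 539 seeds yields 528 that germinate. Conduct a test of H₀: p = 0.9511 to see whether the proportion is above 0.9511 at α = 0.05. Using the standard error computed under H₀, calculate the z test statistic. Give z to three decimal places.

p̂ = 528/539 ≈ 0.97959.
Standard error under H₀: √(0.9511×0.0489/539) = 0.00929.
z = (0.97959 − 0.9511)/0.00929 = 0.02849/0.00929 = 3.067.
p-value = P(Z > 3.067) ≈ 0.0011; since p < α = 0.05, reject H₀.

z = 3.067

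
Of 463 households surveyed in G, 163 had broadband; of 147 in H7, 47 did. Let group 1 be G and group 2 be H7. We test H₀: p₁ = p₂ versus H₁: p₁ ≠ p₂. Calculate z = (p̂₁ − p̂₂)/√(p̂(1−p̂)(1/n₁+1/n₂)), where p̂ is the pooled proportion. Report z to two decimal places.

p̂₁ = 163/463 ≈ 0.3521, p̂₂ = 47/147 ≈ 0.3197.
Pooled p̂ = (163+47)/(463+147) = 210/610 = 0.3443.
SE = √(p̂(1−p̂)(1/n₁+1/n₂)) = √(0.3443·0.6557·0.00896255) = √(0.00202326) = 0.0450.
z = (0.3521 − 0.3197)/0.0450 = 0.0324/0.0450 = 0.72.
Two-sided p-value ≈ 2·Φ(−0.719) = 0.4724.

z = 0.72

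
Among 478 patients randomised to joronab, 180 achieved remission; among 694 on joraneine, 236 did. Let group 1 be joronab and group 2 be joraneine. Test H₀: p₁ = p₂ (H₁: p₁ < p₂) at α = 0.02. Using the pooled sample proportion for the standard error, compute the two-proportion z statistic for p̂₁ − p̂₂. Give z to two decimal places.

z = 1.28

p̂₁ = 180/478 ≈ 0.37657, p̂₂ = 236/694 ≈ 0.34006.
Pooled p̂ = (180+236)/(478+694) = 416/1172 = 0.35495.
SE = √(0.22896 × 0.00353297) = 0.02844.
z = (0.37657 − 0.34006)/0.02844 = 0.03651/0.02844 = 1.28.
p-value = P(Z < 1.284) ≈ 0.9004, so at α = 0.02 we fail to reject H₀.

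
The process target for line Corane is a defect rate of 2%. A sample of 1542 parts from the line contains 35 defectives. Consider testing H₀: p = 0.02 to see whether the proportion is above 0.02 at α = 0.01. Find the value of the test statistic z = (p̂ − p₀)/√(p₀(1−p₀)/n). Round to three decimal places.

z = 0.757

p̂ = 35/1542 = 0.022698.
SE = √(p₀(1−p₀)/n) = √(0.0196/1542) = 0.003565.
z = (0.022698 − 0.02)/0.003565 = 0.002698/0.003565 = 0.757.
p-value = P(Z > 0.757) ≈ 0.2246. With α = 0.01, fail to reject H₀.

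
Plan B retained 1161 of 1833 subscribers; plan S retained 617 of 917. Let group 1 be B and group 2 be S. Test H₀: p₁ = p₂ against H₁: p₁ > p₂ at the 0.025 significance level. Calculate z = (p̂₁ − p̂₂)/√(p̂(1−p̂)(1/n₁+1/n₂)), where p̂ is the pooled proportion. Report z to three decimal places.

z = -2.041

p̂₁ = 1161/1833 = 0.633388, p̂₂ = 617/917 = 0.672846.
Pooled p̂ = (1161+617)/(1833+917) = 1778/2750 = 0.646545.
SE = √(p̂(1−p̂)(1/n₁+1/n₂)) = √(0.646545·0.353455·0.00163607) = √(0.000373881) = 0.019336.
z = (0.633388 − 0.672846)/0.019336 = -0.039458/0.019336 = -2.041.
p-value = P(Z > -2.041) ≈ 0.9794; since p > α = 0.025, fail to reject H₀.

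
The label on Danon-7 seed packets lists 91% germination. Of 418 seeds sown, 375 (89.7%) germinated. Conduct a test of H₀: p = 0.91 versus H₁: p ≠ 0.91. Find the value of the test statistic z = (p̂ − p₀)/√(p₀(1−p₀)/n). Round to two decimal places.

p̂ = 375/418 ≈ 0.8971.
Under H₀, SE = √(0.91·0.09/418) = √(0.000195933) = 0.0140.
z = (0.8971 − 0.91)/0.0140 = -0.0129/0.0140 = -0.92.

z = -0.92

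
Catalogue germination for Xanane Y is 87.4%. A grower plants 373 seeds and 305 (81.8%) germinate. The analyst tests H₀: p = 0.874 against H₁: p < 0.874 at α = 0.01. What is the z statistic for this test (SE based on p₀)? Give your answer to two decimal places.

z = -3.28

p̂ = 305/373 ≈ 0.81769.
SE = √(p₀(1−p₀)/n) = √(0.11012/373) = 0.01718.
z = (0.81769 − 0.874)/0.01718 = -0.05631/0.01718 = -3.28.
p-value = P(Z < -3.277) ≈ 0.0005. With α = 0.01, reject H₀.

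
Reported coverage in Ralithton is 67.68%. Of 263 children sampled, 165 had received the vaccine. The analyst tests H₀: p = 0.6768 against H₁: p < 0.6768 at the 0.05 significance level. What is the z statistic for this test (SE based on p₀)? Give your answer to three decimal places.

z = -1.714

p̂ = 165/263 = 0.62738.
Standard error under H₀: √(0.6768×0.3232/263) = 0.02884.
z = (0.62738 − 0.6768)/0.02884 = -0.04942/0.02884 = -1.714.
p-value = P(Z < -1.714) ≈ 0.0433, so at α = 0.05 we reject H₀.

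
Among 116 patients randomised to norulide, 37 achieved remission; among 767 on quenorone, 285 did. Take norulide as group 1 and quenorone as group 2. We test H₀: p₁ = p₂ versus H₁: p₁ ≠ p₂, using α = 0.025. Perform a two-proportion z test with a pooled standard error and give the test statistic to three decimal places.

p̂₁ = 37/116 = 0.31897, p̂₂ = 285/767 = 0.37158.
Pooled p̂ = (37+285)/(116+767) = 322/883 = 0.36467.
SE = √(p̂(1−p̂)(1/n₁+1/n₂)) = √(0.36467·0.63533·0.00992447) = √(0.00229935) = 0.04795.
z = (0.31897 − 0.37158)/0.04795 = -0.05261/0.04795 = -1.097.
p-value = 2·P(Z > 1.097) ≈ 0.2726. With α = 0.025, fail to reject H₀.

z = -1.097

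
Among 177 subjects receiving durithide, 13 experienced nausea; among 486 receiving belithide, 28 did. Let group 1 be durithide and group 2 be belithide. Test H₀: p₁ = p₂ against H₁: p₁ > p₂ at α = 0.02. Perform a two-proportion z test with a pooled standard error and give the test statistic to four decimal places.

z = 0.7488

p̂₁ = 13/177 ≈ 0.0734463, p̂₂ = 28/486 ≈ 0.0576132.
Pooled p̂ = (13+28)/(177+486) = 41/663 = 0.0618401.
SE = √(p̂(1−p̂)(1/n₁+1/n₂)) = √(0.0618401·0.9381599·0.00770733) = √(0.000447148) = 0.0211459.
z = (0.0734463 − 0.0576132)/0.0211459 = 0.0158331/0.0211459 = 0.7488.
p-value = P(Z > 0.749) ≈ 0.2270, so at α = 0.02 we fail to reject H₀.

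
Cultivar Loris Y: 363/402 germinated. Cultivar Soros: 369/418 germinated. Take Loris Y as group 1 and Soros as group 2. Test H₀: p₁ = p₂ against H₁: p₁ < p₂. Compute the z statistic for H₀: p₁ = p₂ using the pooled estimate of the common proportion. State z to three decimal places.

z = 0.935

p̂₁ = 363/402 ≈ 0.90299, p̂₂ = 369/418 ≈ 0.88278.
Pooled p̂ = (363+369)/(402+418) = 732/820 = 0.89268.
SE = √(0.0958001 × 0.00487991) = 0.02162.
z = (0.90299 − 0.88278)/0.02162 = 0.02021/0.02162 = 0.935.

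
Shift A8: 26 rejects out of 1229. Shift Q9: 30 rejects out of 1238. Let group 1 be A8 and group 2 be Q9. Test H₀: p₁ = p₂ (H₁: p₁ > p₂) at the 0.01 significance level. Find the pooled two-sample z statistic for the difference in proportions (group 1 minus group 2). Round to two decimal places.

p̂₁ = 26/1229 ≈ 0.02116, p̂₂ = 30/1238 ≈ 0.02423.
Pooled p̂ = (26+30)/(1229+1238) = 56/2467 = 0.02270.
SE = √(0.0221844 × 0.00162142) = 0.00600.
z = (0.02116 − 0.02423)/0.00600 = -0.00307/0.00600 = -0.51.
p-value = P(Z > -0.513) ≈ 0.6961; since p > α = 0.01, fail to reject H₀.

z = -0.51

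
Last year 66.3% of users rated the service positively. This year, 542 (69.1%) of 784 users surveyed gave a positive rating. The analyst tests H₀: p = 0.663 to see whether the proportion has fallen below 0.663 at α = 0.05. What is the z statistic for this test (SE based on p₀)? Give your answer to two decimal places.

z = 1.68

p̂ = 542/784 = 0.69133.
Standard error under H₀: √(0.663×0.337/784) = 0.01688.
z = (0.69133 − 0.663)/0.01688 = 0.02833/0.01688 = 1.68.
p-value = P(Z < 1.678) ≈ 0.9533, so at α = 0.05 we fail to reject H₀.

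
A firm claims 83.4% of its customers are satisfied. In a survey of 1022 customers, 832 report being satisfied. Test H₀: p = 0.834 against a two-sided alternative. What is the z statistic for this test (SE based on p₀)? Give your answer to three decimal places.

z = -1.711

p̂ = 832/1022 ≈ 0.814090.
Standard error under H₀: √(0.834×0.166/1022) = 0.011639.
z = (0.814090 − 0.834)/0.011639 = -0.019910/0.011639 = -1.711.
Two-sided p-value ≈ 2·Φ(−1.711) = 0.0871.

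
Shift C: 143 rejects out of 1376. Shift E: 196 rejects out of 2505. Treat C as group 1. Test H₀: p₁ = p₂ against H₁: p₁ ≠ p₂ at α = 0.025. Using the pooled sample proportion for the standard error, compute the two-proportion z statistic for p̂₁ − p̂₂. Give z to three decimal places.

p̂₁ = 143/1376 = 0.103924, p̂₂ = 196/2505 = 0.078244.
Pooled p̂ = (143+196)/(1376+2505) = 339/3881 = 0.087349.
SE = √(0.0797188 × 0.00112595) = 0.009474.
z = (0.103924 − 0.078244)/0.009474 = 0.025680/0.009474 = 2.711.
Two-sided p-value ≈ 2·Φ(−2.711) = 0.0067; since p < α = 0.025, reject H₀.

z = 2.711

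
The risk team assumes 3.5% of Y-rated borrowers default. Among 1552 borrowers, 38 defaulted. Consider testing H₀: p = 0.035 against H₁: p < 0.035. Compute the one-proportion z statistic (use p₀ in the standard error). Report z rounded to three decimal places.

p̂ = 38/1552 ≈ 0.024485.
SE = √(p₀(1−p₀)/n) = √(0.033775/1552) = 0.004665.
z = (0.024485 − 0.035)/0.004665 = -0.010515/0.004665 = -2.254.

z = -2.254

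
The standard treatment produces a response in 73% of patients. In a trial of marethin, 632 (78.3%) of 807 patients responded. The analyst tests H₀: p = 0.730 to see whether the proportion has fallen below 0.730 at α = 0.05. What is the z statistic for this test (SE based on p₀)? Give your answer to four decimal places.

p̂ = 632/807 ≈ 0.783147.
Under H₀, SE = √(0.73·0.27/807) = √(0.000244238) = 0.015628.
z = (0.783147 − 0.73)/0.015628 = 0.053147/0.015628 = 3.4008.
p-value = P(Z < 3.401) ≈ 0.9997, so at α = 0.05 we fail to reject H₀.

z = 3.4008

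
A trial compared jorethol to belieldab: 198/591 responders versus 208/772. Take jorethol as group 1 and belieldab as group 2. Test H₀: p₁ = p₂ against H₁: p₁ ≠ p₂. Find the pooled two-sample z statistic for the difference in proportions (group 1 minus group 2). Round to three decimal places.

z = 2.624

p̂₁ = 198/591 ≈ 0.33503, p̂₂ = 208/772 ≈ 0.26943.
Pooled p̂ = (198+208)/(591+772) = 406/1363 = 0.29787.
SE = √(p̂(1−p̂)(1/n₁+1/n₂)) = √(0.29787·0.70213·0.00298738) = √(0.000624795) = 0.02500.
z = (0.33503 − 0.26943)/0.02500 = 0.06560/0.02500 = 2.624.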